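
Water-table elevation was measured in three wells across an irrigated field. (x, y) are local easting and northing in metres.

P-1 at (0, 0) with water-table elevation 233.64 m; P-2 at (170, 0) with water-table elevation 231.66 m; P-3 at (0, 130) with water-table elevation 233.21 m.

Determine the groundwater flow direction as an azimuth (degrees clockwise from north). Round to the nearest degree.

074°

∂h/∂x = (231.66 − 233.64) / (170 − 0) = -0.01165
∂h/∂y = (233.21 − 233.64) / (130 − 0) = -0.003308
Flow direction (−∇h) has components (+0.01165 E, +0.003308 N).
Azimuth = atan2(E, N) = atan2(+0.01165, +0.003308) = 74.1° ≈ 074°.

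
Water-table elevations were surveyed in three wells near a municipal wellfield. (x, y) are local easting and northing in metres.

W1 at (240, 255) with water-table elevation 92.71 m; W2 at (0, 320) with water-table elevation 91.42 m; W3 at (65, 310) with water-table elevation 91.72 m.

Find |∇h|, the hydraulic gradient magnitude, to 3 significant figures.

Taking W1 as reference: W2−W1 = (-240, 65, -1.29); W3−W1 = (-175, 55, -0.99).
Determinant of the coordinate differences = (-240)·55 − (-175)·65 = -1825.
∂h/∂x = [(-1.29)·55 − (-0.99)·65] / -1825 = +0.003616
∂h/∂y = [(-240)·(-0.99) − (-175)·(-1.29)] / -1825 = -0.006493
|∇h| = √(0.003616² + -0.006493²) = 0.007432

0.00743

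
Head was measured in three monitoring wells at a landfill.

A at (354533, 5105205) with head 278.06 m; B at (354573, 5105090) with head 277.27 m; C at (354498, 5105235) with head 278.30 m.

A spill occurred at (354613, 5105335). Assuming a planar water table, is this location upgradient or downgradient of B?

Three-point gradient (reference A): Δ to B = (40, -115, -0.79), Δ to C = (-35, 30, +0.24).
∂h/∂x = -0.001381, ∂h/∂y = +0.006389 (det = -2825).
Head at (354613, 5105335) = 278.06 + (-0.001381)·(80) + (+0.006389)·(130) = 278.78 m.
That is higher than the 277.27 m at B, so the point is upgradient.

upgradient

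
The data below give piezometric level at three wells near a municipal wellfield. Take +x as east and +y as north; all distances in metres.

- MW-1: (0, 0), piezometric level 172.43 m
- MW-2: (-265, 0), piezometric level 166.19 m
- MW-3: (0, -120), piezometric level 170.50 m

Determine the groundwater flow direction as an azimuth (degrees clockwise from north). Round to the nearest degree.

∂h/∂x = (166.19 − 172.43) / (-265 − 0) = +0.02355
∂h/∂y = (170.50 − 172.43) / (-120 − 0) = +0.01608
Flow direction (−∇h) has components (-0.02355 E, -0.01608 N).
Azimuth = atan2(E, N) = atan2(-0.02355, -0.01608) = 235.7° ≈ 236°.

236°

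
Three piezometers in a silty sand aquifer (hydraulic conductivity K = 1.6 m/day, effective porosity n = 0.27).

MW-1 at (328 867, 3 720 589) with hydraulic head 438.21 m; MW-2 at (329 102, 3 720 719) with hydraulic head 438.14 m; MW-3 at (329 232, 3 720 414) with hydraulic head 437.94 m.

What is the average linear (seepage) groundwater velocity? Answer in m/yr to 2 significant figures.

Taking MW-1 as reference: MW-2−MW-1 = (235, 130, -0.07); MW-3−MW-1 = (365, -175, -0.27).
Solve a·Δx + b·Δy = Δh: det = 235·(-175) − 365·130 = -88575.
∂h/∂x = [(-0.07)·(-175) − (-0.27)·130] / -88575 = -0.0005346
∂h/∂y = [235·(-0.27) − 365·(-0.07)] / -88575 = +0.0004279
|∇h| = √(-0.0005346² + 0.0004279²) = 0.0006848
Seepage velocity v = K·i/n = 1.6 × 0.0006848 / 0.27 = 0.004058 m/day = 1.482 m/yr.

1.5 m/yr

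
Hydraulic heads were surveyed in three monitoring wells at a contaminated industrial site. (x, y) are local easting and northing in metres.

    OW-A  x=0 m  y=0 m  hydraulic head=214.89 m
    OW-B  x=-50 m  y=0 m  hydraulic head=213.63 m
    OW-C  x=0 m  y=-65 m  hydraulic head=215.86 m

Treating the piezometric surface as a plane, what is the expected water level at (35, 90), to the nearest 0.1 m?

∂h/∂x = (213.63 − 214.89) / (-50 − 0) = +0.02520
∂h/∂y = (215.86 − 214.89) / (-65 − 0) = -0.01492
h(35, 90) = 214.89 + (+0.02520)·(35) + (-0.01492)·(90) = 214.89 +0.882 -1.343 = 214.429 m.

214.4 m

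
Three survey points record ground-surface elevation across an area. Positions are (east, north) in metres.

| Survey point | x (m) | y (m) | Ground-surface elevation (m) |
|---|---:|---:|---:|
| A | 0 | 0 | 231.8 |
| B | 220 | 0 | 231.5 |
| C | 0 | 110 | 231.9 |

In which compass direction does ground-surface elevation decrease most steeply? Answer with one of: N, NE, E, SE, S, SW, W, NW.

SE

∂z/∂x = (231.5 − 231.8) / (220 − 0) = -0.001364
∂z/∂y = (231.9 − 231.8) / (110 − 0) = +0.0009091
Steepest decrease is along −∇f = (+0.001364 E, -0.0009091 N) → southeast.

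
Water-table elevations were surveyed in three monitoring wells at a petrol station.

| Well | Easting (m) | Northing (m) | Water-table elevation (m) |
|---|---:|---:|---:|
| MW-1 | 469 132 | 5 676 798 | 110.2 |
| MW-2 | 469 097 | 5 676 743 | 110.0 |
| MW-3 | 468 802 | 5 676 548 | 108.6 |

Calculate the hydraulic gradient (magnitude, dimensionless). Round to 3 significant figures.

0.00418

With h = a·x + b·y + c and MW-1 as origin, the differences give:
  (-35)·a + (-55)·b = -0.2
  (-330)·a + (-250)·b = -1.6
Eliminate b (×(-250) and ×(-55), subtract): -9400·a = -38.00 → a = ∂h/∂x = +0.004043
Back-substitute: b = ∂h/∂y = +0.001064.
|∇h| = √(0.004043² + 0.001064²) = 0.004181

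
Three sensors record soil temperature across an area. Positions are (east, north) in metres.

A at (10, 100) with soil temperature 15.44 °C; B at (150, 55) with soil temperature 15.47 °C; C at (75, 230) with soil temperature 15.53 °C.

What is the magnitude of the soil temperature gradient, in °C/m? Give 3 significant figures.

0.000629 °C/m

Differences from A: to B (Δx, Δy, Δh) = (140, -45, +0.03); to C = (65, 130, +0.09).
Determinant of the coordinate differences = 140·130 − 65·(-45) = 21125.
∂T/∂x = [(+0.03)·130 − (+0.09)·(-45)] / 21125 = +0.0003763
∂T/∂y = [140·(+0.09) − 65·(+0.03)] / 21125 = +0.0005041
|∇f| = √(0.0003763² + 0.0005041²) = 0.0006291 °C/m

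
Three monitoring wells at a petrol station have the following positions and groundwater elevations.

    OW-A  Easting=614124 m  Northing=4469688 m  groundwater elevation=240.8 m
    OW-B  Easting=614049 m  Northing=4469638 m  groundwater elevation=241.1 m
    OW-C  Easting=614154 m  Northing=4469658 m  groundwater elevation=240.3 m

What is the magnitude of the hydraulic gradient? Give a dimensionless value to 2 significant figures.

Differences from OW-A: to OW-B (Δx, Δy, Δh) = (-75, -50, +0.3); to OW-C = (30, -30, -0.5).
Solve a·Δx + b·Δy = Δh: det = (-75)·(-30) − 30·(-50) = 3750.
∂h/∂x = [(+0.3)·(-30) − (-0.5)·(-50)] / 3750 = -0.009067
∂h/∂y = [(-75)·(-0.5) − 30·(+0.3)] / 3750 = +0.007600
|∇h| = √(-0.009067² + 0.007600²) = 0.01183

0.012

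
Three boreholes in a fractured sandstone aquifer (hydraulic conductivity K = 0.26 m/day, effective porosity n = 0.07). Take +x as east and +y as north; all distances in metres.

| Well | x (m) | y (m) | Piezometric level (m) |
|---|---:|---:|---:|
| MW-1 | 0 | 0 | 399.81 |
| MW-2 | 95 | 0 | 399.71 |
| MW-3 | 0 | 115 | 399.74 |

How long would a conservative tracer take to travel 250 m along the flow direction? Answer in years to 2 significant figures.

∂h/∂x = (399.71 − 399.81) / (95 − 0) = -0.001053
∂h/∂y = (399.74 − 399.81) / (115 − 0) = -0.0006087
|∇h| = √(-0.001053² + -0.0006087²) = 0.001216
Seepage velocity v = K·i/n = 0.26 × 0.001216 / 0.07 = 0.004517 m/day.
t = 250 / 0.004517 = 5.535e+04 days = 152 years.

150 years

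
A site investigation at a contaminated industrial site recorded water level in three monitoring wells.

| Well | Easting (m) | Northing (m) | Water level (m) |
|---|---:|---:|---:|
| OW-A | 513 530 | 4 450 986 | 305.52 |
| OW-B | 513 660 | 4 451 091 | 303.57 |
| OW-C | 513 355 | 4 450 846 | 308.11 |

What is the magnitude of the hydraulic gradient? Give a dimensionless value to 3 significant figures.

0.0267

Three-point gradient (reference OW-A): Δ to OW-B = (130, 105, -1.95), Δ to OW-C = (-175, -140, +2.59).
∂h/∂x = +0.006000, ∂h/∂y = -0.02600 (det = 175).
|∇h| = √(0.006000² + -0.02600²) = 0.02668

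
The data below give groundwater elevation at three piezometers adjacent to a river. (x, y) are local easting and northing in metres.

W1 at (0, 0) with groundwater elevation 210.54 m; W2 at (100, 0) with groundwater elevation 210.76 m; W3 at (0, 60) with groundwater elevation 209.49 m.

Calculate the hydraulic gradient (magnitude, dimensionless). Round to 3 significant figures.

∂h/∂x = (210.76 − 210.54) / (100 − 0) = +0.002200
∂h/∂y = (209.49 − 210.54) / (60 − 0) = -0.01750
|∇h| = √(0.002200² + -0.01750²) = 0.01764

0.0176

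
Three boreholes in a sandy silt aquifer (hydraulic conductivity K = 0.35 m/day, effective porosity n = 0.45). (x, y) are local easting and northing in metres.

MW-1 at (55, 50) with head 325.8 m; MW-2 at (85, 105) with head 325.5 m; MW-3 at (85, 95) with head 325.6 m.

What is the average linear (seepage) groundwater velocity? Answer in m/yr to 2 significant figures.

3.7 m/yr

With h = a·x + b·y + c and MW-1 as origin, the differences give:
  30·a + 55·b = -0.3
  30·a + 45·b = -0.2
Eliminate b (×45 and ×55, subtract): -300·a = -2.50 → a = ∂h/∂x = +0.008333
Back-substitute: b = ∂h/∂y = -0.01000.
|∇h| = √(0.008333² + -0.01000²) = 0.01302
Seepage velocity v = K·i/n = 0.35 × 0.01302 / 0.45 = 0.01013 m/day = 3.7 m/yr.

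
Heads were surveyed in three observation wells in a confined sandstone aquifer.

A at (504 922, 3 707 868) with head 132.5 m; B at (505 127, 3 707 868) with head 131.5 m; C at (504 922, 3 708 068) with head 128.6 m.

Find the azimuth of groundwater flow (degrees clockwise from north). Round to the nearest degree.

014°

∂h/∂x = (131.5 − 132.5) / (505127 − 504922) = -0.004878
∂h/∂y = (128.6 − 132.5) / (3708068 − 3707868) = -0.01950
Flow direction (−∇h) has components (+0.004878 E, +0.01950 N).
Azimuth = atan2(E, N) = atan2(+0.004878, +0.01950) = 14.0° ≈ 014°.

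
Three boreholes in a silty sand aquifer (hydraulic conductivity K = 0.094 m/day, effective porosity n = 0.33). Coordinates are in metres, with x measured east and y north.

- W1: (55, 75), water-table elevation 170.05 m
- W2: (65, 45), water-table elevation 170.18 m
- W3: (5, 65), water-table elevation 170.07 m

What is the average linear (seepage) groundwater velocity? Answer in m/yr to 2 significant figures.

Taking W1 as reference: W2−W1 = (10, -30, +0.13); W3−W1 = (-50, -10, +0.02).
Determinant of the coordinate differences = 10·(-10) − (-50)·(-30) = -1600.
∂h/∂x = [(+0.13)·(-10) − (+0.02)·(-30)] / -1600 = +0.0004375
∂h/∂y = [10·(+0.02) − (-50)·(+0.13)] / -1600 = -0.004187
|∇h| = √(0.0004375² + -0.004187²) = 0.00421
Seepage velocity v = K·i/n = 0.094 × 0.00421 / 0.33 = 0.001199 m/day = 0.4379 m/yr.

0.44 m/yr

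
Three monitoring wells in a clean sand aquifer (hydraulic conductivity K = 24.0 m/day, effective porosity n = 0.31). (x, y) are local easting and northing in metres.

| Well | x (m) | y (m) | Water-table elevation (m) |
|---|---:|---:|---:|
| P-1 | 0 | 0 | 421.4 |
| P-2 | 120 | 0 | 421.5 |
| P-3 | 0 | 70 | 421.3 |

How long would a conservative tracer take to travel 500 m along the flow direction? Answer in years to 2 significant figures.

∂h/∂x = (421.5 − 421.4) / (120 − 0) = +0.0008333
∂h/∂y = (421.3 − 421.4) / (70 − 0) = -0.001429
|∇h| = √(0.0008333² + -0.001429²) = 0.001654
Seepage velocity v = K·i/n = 24.0 × 0.001654 / 0.31 = 0.1281 m/day.
t = 500 / 0.1281 = 3903 days = 10.7 years.

11 years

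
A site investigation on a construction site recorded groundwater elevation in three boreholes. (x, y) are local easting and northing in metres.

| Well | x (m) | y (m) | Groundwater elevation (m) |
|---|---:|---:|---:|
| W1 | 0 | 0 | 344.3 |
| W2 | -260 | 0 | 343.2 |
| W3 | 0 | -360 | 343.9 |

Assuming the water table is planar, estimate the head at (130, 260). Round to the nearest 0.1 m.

345.1 m

∂h/∂x = (343.2 − 344.3) / (-260 − 0) = +0.004231
∂h/∂y = (343.9 − 344.3) / (-360 − 0) = +0.001111
h(130, 260) = 344.3 + (+0.004231)·(130) + (+0.001111)·(260) = 344.3 +0.550 +0.289 = 345.139 m.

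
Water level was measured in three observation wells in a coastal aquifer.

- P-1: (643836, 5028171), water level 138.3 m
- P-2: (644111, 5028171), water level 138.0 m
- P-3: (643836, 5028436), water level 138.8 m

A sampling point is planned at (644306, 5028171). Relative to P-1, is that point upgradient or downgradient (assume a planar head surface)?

downgradient

∂h/∂x = (138.0 − 138.3) / (644111 − 643836) = -0.001091
∂h/∂y = (138.8 − 138.3) / (5028436 − 5028171) = +0.001887
Head at (644306, 5028171) = 138.3 + (-0.001091)·(470) + (+0.001887)·(0) = 137.79 m.
That is lower than the 138.3 m at P-1, so the point is downgradient.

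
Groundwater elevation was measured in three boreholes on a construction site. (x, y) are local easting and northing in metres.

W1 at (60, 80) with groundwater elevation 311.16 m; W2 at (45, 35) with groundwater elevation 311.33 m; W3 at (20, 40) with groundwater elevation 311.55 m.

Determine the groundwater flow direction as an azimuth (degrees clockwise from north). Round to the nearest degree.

085°

Taking W1 as reference: W2−W1 = (-15, -45, +0.17); W3−W1 = (-40, -40, +0.39).
Solve a·Δx + b·Δy = Δh: det = (-15)·(-40) − (-40)·(-45) = -1200.
∂h/∂x = [(+0.17)·(-40) − (+0.39)·(-45)] / -1200 = -0.008958
∂h/∂y = [(-15)·(+0.39) − (-40)·(+0.17)] / -1200 = -0.0007917
Flow direction (−∇h) has components (+0.008958 E, +0.0007917 N).
Azimuth = atan2(E, N) = atan2(+0.008958, +0.0007917) = 84.9° ≈ 085°.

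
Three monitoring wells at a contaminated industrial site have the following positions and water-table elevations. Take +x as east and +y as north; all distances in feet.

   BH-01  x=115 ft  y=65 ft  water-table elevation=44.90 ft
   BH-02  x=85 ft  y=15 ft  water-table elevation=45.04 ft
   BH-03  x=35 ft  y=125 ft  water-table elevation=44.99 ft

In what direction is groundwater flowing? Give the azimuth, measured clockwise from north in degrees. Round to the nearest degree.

057°

Differences from BH-01: to BH-02 (Δx, Δy, Δh) = (-30, -50, +0.14); to BH-03 = (-80, 60, +0.09).
Solve a·Δx + b·Δy = Δh: det = (-30)·60 − (-80)·(-50) = -5800.
∂h/∂x = [(+0.14)·60 − (+0.09)·(-50)] / -5800 = -0.002224
∂h/∂y = [(-30)·(+0.09) − (-80)·(+0.14)] / -5800 = -0.001466
Flow direction (−∇h) has components (+0.002224 E, +0.001466 N).
Azimuth = atan2(E, N) = atan2(+0.002224, +0.001466) = 56.6° ≈ 057°.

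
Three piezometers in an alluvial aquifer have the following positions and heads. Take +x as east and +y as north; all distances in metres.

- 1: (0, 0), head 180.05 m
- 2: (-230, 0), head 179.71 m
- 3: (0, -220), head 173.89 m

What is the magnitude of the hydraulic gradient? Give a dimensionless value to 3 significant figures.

0.0280

∂h/∂x = (179.71 − 180.05) / (-230 − 0) = +0.001478
∂h/∂y = (173.89 − 180.05) / (-220 − 0) = +0.02800
|∇h| = √(0.001478² + 0.02800²) = 0.02804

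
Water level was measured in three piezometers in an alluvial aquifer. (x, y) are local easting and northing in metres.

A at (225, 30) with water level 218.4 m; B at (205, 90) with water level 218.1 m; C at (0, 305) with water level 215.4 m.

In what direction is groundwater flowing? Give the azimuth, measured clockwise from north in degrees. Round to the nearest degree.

Taking A as reference: B−A = (-20, 60, -0.3); C−A = (-225, 275, -3.0).
Determinant of the coordinate differences = (-20)·275 − (-225)·60 = 8000.
∂h/∂x = [(-0.3)·275 − (-3.0)·60] / 8000 = +0.01219
∂h/∂y = [(-20)·(-3.0) − (-225)·(-0.3)] / 8000 = -0.0009375
Flow direction (−∇h) has components (-0.01219 E, +0.0009375 N).
Azimuth = atan2(E, N) = atan2(-0.01219, +0.0009375) = 274.4° ≈ 274°.

274°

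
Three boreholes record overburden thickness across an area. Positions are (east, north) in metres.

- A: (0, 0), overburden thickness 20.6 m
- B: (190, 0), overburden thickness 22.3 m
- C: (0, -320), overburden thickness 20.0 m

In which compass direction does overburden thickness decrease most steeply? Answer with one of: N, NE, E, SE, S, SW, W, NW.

W

∂d/∂x = (22.3 − 20.6) / (190 − 0) = +0.008947
∂d/∂y = (20.0 − 20.6) / (-320 − 0) = +0.001875
Steepest decrease is along −∇f = (-0.008947 E, -0.001875 N) → west.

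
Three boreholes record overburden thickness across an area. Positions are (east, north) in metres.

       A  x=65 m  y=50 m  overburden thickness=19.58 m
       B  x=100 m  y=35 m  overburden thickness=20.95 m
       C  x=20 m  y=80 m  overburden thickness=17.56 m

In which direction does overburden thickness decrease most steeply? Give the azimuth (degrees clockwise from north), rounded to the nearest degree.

With d = a·x + b·y + c and A as origin, the differences give:
  35·a + (-15)·b = +1.37
  (-45)·a + 30·b = -2.02
Eliminate b (×30 and ×(-15), subtract): 375·a = 10.800 → a = ∂d/∂x = +0.02880
Back-substitute: b = ∂d/∂y = -0.02413.
Steepest decrease is along −∇f: components (-0.02880 E, +0.02413 N).
Azimuth = atan2(-0.02880, +0.02413) = 310.0° ≈ 310°.

310°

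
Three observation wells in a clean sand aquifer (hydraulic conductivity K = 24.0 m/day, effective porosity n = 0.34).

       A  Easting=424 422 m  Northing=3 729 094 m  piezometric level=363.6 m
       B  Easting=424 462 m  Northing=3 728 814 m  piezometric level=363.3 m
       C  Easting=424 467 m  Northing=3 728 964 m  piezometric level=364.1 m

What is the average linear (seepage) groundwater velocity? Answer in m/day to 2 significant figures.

Differences from A: to B (Δx, Δy, Δh) = (40, -280, -0.3); to C = (45, -130, +0.5).
Determinant of the coordinate differences = 40·(-130) − 45·(-280) = 7400.
∂h/∂x = [(-0.3)·(-130) − (+0.5)·(-280)] / 7400 = +0.02419
∂h/∂y = [40·(+0.5) − 45·(-0.3)] / 7400 = +0.004527
|∇h| = √(0.02419² + 0.004527²) = 0.02461
Seepage velocity v = K·i/n = 24.0 × 0.02461 / 0.34 = 1.737 m/day.

1.7 m/day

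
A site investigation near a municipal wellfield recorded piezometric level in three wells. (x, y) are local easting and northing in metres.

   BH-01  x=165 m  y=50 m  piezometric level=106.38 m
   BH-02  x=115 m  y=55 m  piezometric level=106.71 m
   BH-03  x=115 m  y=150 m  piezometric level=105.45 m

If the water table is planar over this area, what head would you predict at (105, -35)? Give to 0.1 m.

Differences from BH-01: to BH-02 (Δx, Δy, Δh) = (-50, 5, +0.33); to BH-03 = (-50, 100, -0.93).
Solve a·Δx + b·Δy = Δh: det = (-50)·100 − (-50)·5 = -4750.
∂h/∂x = [(+0.33)·100 − (-0.93)·5] / -4750 = -0.007926
∂h/∂y = [(-50)·(-0.93) − (-50)·(+0.33)] / -4750 = -0.01326
h(105, -35) = 106.38 + (-0.007926)·(-60) + (-0.01326)·(-85) = 106.38 +0.476 +1.127 = 107.983 m.

108.0 m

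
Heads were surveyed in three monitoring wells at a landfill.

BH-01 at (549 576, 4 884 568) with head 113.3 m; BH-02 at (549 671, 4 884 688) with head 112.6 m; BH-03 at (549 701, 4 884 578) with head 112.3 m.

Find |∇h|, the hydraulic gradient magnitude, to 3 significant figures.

Three-point gradient (reference BH-01): Δ to BH-02 = (95, 120, -0.7), Δ to BH-03 = (125, 10, -1.0).
∂h/∂x = -0.008043, ∂h/∂y = +0.0005338 (det = -14050).
|∇h| = √(-0.008043² + 0.0005338²) = 0.008061

0.00806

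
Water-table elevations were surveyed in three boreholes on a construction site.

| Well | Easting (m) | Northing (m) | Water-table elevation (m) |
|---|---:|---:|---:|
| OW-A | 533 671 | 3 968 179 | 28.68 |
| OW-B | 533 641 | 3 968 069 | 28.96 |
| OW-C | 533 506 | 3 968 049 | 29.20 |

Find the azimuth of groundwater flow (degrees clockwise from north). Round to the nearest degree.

With h = a·x + b·y + c and OW-A as origin, the differences give:
  (-30)·a + (-110)·b = +0.28
  (-165)·a + (-130)·b = +0.52
Eliminate b (×(-130) and ×(-110), subtract): -14250·a = 20.800 → a = ∂h/∂x = -0.001460
Back-substitute: b = ∂h/∂y = -0.002147.
Flow direction (−∇h) has components (+0.001460 E, +0.002147 N).
Azimuth = atan2(E, N) = atan2(+0.001460, +0.002147) = 34.2° ≈ 034°.

034°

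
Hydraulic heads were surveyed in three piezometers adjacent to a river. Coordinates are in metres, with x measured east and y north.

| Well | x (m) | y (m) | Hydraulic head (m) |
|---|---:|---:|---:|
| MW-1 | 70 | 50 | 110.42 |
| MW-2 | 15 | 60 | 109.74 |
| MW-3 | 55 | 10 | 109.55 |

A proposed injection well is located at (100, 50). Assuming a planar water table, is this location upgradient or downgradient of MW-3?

upgradient

Differences from MW-1: to MW-2 (Δx, Δy, Δh) = (-55, 10, -0.68); to MW-3 = (-15, -40, -0.87).
Solve a·Δx + b·Δy = Δh: det = (-55)·(-40) − (-15)·10 = 2350.
∂h/∂x = [(-0.68)·(-40) − (-0.87)·10] / 2350 = +0.01528
∂h/∂y = [(-55)·(-0.87) − (-15)·(-0.68)] / 2350 = +0.01602
Head at (100, 50) = 110.42 + (+0.01528)·(30) + (+0.01602)·(0) = 110.88 m.
That is higher than the 109.55 m at MW-3, so the point is upgradient.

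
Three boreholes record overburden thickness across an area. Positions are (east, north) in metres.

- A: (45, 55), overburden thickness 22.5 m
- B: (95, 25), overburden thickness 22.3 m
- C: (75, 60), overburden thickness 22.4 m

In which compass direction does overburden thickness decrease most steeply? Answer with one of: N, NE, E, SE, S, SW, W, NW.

E

Differences from A: to B (Δx, Δy, Δh) = (50, -30, -0.2); to C = (30, 5, -0.1).
Determinant of the coordinate differences = 50·5 − 30·(-30) = 1150.
∂d/∂x = [(-0.2)·5 − (-0.1)·(-30)] / 1150 = -0.003478
∂d/∂y = [50·(-0.1) − 30·(-0.2)] / 1150 = +0.0008696
Steepest decrease is along −∇f = (+0.003478 E, -0.0008696 N) → east.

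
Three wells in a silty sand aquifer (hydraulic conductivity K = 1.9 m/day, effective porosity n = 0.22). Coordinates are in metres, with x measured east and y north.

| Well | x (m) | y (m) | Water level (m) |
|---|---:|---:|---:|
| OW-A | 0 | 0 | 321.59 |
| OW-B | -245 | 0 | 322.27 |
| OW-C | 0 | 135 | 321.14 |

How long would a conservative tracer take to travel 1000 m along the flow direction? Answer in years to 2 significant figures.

73 years

∂h/∂x = (322.27 − 321.59) / (-245 − 0) = -0.002776
∂h/∂y = (321.14 − 321.59) / (135 − 0) = -0.003333
|∇h| = √(-0.002776² + -0.003333²) = 0.004338
Seepage velocity v = K·i/n = 1.9 × 0.004338 / 0.22 = 0.03746 m/day.
t = 1000 / 0.03746 = 2.67e+04 days = 73.1 years.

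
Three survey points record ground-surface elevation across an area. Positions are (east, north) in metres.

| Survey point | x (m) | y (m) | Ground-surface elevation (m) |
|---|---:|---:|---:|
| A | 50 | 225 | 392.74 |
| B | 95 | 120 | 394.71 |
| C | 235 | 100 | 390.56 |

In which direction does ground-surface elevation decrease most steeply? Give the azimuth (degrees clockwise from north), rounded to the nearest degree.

046°

Taking A as reference: B−A = (45, -105, +1.97); C−A = (185, -125, -2.18).
Determinant of the coordinate differences = 45·(-125) − 185·(-105) = 13800.
∂z/∂x = [(+1.97)·(-125) − (-2.18)·(-105)] / 13800 = -0.03443
∂z/∂y = [45·(-2.18) − 185·(+1.97)] / 13800 = -0.03352
Steepest decrease is along −∇f: components (+0.03443 E, +0.03352 N).
Azimuth = atan2(+0.03443, +0.03352) = 45.8° ≈ 046°.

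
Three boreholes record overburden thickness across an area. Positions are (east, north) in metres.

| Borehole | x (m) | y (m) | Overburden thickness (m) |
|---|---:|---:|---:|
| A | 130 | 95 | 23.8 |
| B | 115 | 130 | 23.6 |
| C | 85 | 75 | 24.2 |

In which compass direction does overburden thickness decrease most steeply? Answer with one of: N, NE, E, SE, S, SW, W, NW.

Differences from A: to B (Δx, Δy, Δh) = (-15, 35, -0.2); to C = (-45, -20, +0.4).
Solve a·Δx + b·Δy = Δd: det = (-15)·(-20) − (-45)·35 = 1875.
∂d/∂x = [(-0.2)·(-20) − (+0.4)·35] / 1875 = -0.005333
∂d/∂y = [(-15)·(+0.4) − (-45)·(-0.2)] / 1875 = -0.008000
Steepest decrease is along −∇f = (+0.005333 E, +0.008000 N) → northeast.

NE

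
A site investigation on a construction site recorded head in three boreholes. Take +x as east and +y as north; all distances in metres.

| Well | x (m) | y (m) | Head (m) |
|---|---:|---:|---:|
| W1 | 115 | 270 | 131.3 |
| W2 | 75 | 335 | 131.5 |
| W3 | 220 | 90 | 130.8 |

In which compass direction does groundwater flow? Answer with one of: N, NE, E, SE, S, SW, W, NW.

E

Three-point gradient (reference W1): Δ to W2 = (-40, 65, +0.2), Δ to W3 = (105, -180, -0.5).
∂h/∂x = -0.009333, ∂h/∂y = -0.002667 (det = 375).
Flow = −∇h = (+0.009333 east, +0.002667 north), which points east.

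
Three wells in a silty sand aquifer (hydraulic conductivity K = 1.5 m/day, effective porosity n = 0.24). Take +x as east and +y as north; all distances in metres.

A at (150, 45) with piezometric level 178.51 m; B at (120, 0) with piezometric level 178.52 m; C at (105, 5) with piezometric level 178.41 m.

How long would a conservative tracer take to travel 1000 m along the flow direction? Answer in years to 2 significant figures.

With h = a·x + b·y + c and A as origin, the differences give:
  (-30)·a + (-45)·b = +0.01
  (-45)·a + (-40)·b = -0.10
Eliminate b (×(-40) and ×(-45), subtract): -825·a = -4.900 → a = ∂h/∂x = +0.005939
Back-substitute: b = ∂h/∂y = -0.004182.
|∇h| = √(0.005939² + -0.004182²) = 0.007264
Seepage velocity v = K·i/n = 1.5 × 0.007264 / 0.24 = 0.0454 m/day.
t = 1000 / 0.0454 = 2.203e+04 days = 60.3 years.

60 years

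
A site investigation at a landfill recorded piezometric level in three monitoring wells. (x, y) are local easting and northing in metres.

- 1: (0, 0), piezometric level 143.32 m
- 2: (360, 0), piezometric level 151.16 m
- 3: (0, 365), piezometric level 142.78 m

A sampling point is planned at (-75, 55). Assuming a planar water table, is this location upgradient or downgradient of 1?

∂h/∂x = (151.16 − 143.32) / (360 − 0) = +0.02178
∂h/∂y = (142.78 − 143.32) / (365 − 0) = -0.001479
Head at (-75, 55) = 143.32 + (+0.02178)·(-75) + (-0.001479)·(55) = 141.61 m.
That is lower than the 143.32 m at 1, so the point is downgradient.

downgradient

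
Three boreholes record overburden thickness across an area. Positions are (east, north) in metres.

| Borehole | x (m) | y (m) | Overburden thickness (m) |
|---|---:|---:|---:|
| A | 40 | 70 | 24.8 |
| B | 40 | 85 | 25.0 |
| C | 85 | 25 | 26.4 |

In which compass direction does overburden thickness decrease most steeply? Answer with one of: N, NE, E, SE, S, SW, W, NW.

With d = a·x + b·y + c and A as origin, the differences give:
  0·a + 15·b = +0.2
  45·a + (-45)·b = +1.6
Eliminate b (×(-45) and ×15, subtract): -675·a = -33.00 → a = ∂d/∂x = +0.04889
Back-substitute: b = ∂d/∂y = +0.01333.
Steepest decrease is along −∇f = (-0.04889 E, -0.01333 N) → west.

W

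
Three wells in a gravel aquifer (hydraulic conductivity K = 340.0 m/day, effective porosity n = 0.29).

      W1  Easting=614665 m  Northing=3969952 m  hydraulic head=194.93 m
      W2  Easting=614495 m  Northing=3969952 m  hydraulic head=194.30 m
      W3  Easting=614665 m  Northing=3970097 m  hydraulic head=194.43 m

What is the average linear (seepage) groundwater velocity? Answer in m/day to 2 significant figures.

5.9 m/day

∂h/∂x = (194.30 − 194.93) / (614495 − 614665) = +0.003706
∂h/∂y = (194.43 − 194.93) / (3970097 − 3969952) = -0.003448
|∇h| = √(0.003706² + -0.003448²) = 0.005062
Seepage velocity v = K·i/n = 340.0 × 0.005062 / 0.29 = 5.935 m/day.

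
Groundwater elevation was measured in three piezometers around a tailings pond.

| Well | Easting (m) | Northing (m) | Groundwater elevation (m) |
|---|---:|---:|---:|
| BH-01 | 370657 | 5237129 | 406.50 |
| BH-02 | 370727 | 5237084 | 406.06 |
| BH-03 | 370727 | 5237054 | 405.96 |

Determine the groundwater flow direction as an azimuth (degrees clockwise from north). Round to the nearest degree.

Differences from BH-01: to BH-02 (Δx, Δy, Δh) = (70, -45, -0.44); to BH-03 = (70, -75, -0.54).
Determinant of the coordinate differences = 70·(-75) − 70·(-45) = -2100.
∂h/∂x = [(-0.44)·(-75) − (-0.54)·(-45)] / -2100 = -0.004143
∂h/∂y = [70·(-0.54) − 70·(-0.44)] / -2100 = +0.003333
Flow direction (−∇h) has components (+0.004143 E, -0.003333 N).
Azimuth = atan2(E, N) = atan2(+0.004143, -0.003333) = 128.8° ≈ 129°.

129°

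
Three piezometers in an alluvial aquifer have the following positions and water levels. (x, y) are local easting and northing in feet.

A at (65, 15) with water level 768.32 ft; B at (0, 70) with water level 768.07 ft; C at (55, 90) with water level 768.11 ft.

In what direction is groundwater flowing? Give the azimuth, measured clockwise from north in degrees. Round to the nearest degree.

327°

Differences from A: to B (Δx, Δy, Δh) = (-65, 55, -0.25); to C = (-10, 75, -0.21).
Solve a·Δx + b·Δy = Δh: det = (-65)·75 − (-10)·55 = -4325.
∂h/∂x = [(-0.25)·75 − (-0.21)·55] / -4325 = +0.001665
∂h/∂y = [(-65)·(-0.21) − (-10)·(-0.25)] / -4325 = -0.002578
Flow direction (−∇h) has components (-0.001665 E, +0.002578 N).
Azimuth = atan2(E, N) = atan2(-0.001665, +0.002578) = 327.1° ≈ 327°.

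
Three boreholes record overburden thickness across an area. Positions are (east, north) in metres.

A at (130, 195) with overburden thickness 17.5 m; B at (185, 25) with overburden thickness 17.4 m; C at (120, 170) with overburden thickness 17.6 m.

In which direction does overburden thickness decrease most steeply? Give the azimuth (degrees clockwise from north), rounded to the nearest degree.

077°

Taking A as reference: B−A = (55, -170, -0.1); C−A = (-10, -25, +0.1).
Determinant of the coordinate differences = 55·(-25) − (-10)·(-170) = -3075.
∂d/∂x = [(-0.1)·(-25) − (+0.1)·(-170)] / -3075 = -0.006341
∂d/∂y = [55·(+0.1) − (-10)·(-0.1)] / -3075 = -0.001463
Steepest decrease is along −∇f: components (+0.006341 E, +0.001463 N).
Azimuth = atan2(+0.006341, +0.001463) = 77.0° ≈ 077°.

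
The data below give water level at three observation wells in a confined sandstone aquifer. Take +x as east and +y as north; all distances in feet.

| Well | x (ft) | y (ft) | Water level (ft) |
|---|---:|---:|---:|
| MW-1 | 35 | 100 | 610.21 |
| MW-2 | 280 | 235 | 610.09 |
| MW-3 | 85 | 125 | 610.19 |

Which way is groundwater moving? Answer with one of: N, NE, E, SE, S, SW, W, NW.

Taking MW-1 as reference: MW-2−MW-1 = (245, 135, -0.12); MW-3−MW-1 = (50, 25, -0.02).
Solve a·Δx + b·Δy = Δh: det = 245·25 − 50·135 = -625.
∂h/∂x = [(-0.12)·25 − (-0.02)·135] / -625 = +0.0004800
∂h/∂y = [245·(-0.02) − 50·(-0.12)] / -625 = -0.001760
Flow = −∇h = (-0.0004800 east, +0.001760 north), which points north.

N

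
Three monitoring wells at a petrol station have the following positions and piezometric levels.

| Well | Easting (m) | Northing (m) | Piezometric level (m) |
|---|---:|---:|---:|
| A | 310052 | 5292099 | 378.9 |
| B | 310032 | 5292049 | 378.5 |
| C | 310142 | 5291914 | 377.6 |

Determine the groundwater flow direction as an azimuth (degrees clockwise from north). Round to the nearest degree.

Taking A as reference: B−A = (-20, -50, -0.4); C−A = (90, -185, -1.3).
Determinant of the coordinate differences = (-20)·(-185) − 90·(-50) = 8200.
∂h/∂x = [(-0.4)·(-185) − (-1.3)·(-50)] / 8200 = +0.001098
∂h/∂y = [(-20)·(-1.3) − 90·(-0.4)] / 8200 = +0.007561
Flow direction (−∇h) has components (-0.001098 E, -0.007561 N).
Azimuth = atan2(E, N) = atan2(-0.001098, -0.007561) = 188.3° ≈ 188°.

188°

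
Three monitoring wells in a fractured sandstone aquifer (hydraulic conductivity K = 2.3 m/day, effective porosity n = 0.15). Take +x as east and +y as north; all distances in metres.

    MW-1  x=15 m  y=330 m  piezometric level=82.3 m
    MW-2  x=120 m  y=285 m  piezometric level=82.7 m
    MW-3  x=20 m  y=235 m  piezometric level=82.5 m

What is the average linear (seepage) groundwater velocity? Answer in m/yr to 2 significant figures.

With h = a·x + b·y + c and MW-1 as origin, the differences give:
  105·a + (-45)·b = +0.4
  5·a + (-95)·b = +0.2
Eliminate b (×(-95) and ×(-45), subtract): -9750·a = -29.00 → a = ∂h/∂x = +0.002974
Back-substitute: b = ∂h/∂y = -0.001949.
|∇h| = √(0.002974² + -0.001949²) = 0.003556
Seepage velocity v = K·i/n = 2.3 × 0.003556 / 0.15 = 0.05453 m/day = 19.92 m/yr.

20 m/yr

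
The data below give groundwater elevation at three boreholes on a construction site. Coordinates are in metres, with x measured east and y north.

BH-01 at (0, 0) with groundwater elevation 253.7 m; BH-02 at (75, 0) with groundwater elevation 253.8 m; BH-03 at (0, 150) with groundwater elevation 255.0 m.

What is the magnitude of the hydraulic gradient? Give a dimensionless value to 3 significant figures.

∂h/∂x = (253.8 − 253.7) / (75 − 0) = +0.001333
∂h/∂y = (255.0 − 253.7) / (150 − 0) = +0.008667
|∇h| = √(0.001333² + 0.008667²) = 0.008769

0.00877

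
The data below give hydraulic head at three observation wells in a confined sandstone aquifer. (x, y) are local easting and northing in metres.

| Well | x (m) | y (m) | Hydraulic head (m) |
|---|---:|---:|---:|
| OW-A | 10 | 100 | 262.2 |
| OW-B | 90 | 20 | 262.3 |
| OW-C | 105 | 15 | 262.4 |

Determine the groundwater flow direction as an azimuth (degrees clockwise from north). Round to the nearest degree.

229°

Differences from OW-A: to OW-B (Δx, Δy, Δh) = (80, -80, +0.1); to OW-C = (95, -85, +0.2).
Determinant of the coordinate differences = 80·(-85) − 95·(-80) = 800.
∂h/∂x = [(+0.1)·(-85) − (+0.2)·(-80)] / 800 = +0.009375
∂h/∂y = [80·(+0.2) − 95·(+0.1)] / 800 = +0.008125
Flow direction (−∇h) has components (-0.009375 E, -0.008125 N).
Azimuth = atan2(E, N) = atan2(-0.009375, -0.008125) = 229.1° ≈ 229°.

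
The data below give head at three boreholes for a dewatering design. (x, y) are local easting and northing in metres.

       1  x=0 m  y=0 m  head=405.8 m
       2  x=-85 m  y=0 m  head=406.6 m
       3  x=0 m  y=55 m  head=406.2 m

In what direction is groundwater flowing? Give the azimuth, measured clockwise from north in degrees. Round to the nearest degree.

128°

∂h/∂x = (406.6 − 405.8) / (-85 − 0) = -0.009412
∂h/∂y = (406.2 − 405.8) / (55 − 0) = +0.007273
Flow direction (−∇h) has components (+0.009412 E, -0.007273 N).
Azimuth = atan2(E, N) = atan2(+0.009412, -0.007273) = 127.7° ≈ 128°.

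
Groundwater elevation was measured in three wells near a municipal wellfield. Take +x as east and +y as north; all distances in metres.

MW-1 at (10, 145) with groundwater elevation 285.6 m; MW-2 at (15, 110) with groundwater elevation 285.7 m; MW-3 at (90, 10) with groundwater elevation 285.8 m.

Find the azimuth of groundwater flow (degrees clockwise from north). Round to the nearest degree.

043°

Differences from MW-1: to MW-2 (Δx, Δy, Δh) = (5, -35, +0.1); to MW-3 = (80, -135, +0.2).
Solve a·Δx + b·Δy = Δh: det = 5·(-135) − 80·(-35) = 2125.
∂h/∂x = [(+0.1)·(-135) − (+0.2)·(-35)] / 2125 = -0.003059
∂h/∂y = [5·(+0.2) − 80·(+0.1)] / 2125 = -0.003294
Flow direction (−∇h) has components (+0.003059 E, +0.003294 N).
Azimuth = atan2(E, N) = atan2(+0.003059, +0.003294) = 42.9° ≈ 043°.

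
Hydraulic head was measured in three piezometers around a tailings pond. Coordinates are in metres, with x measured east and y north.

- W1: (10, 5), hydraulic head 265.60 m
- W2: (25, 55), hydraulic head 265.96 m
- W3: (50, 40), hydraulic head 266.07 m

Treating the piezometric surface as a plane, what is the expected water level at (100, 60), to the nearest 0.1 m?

With h = a·x + b·y + c and W1 as origin, the differences give:
  15·a + 50·b = +0.36
  40·a + 35·b = +0.47
Eliminate b (×35 and ×50, subtract): -1475·a = -10.900 → a = ∂h/∂x = +0.007390
Back-substitute: b = ∂h/∂y = +0.004983.
h(100, 60) = 265.60 + (+0.007390)·(90) + (+0.004983)·(55) = 265.60 +0.665 +0.274 = 266.539 m.

266.5 m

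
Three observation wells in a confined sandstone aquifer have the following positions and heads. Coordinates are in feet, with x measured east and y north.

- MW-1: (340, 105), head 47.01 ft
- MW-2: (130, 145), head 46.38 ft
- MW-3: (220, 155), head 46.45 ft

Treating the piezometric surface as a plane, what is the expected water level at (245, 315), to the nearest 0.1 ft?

45.3 ft

With h = a·x + b·y + c and MW-1 as origin, the differences give:
  (-210)·a + 40·b = -0.63
  (-120)·a + 50·b = -0.56
Eliminate b (×50 and ×40, subtract): -5700·a = -9.100 → a = ∂h/∂x = +0.001596
Back-substitute: b = ∂h/∂y = -0.007368.
h(245, 315) = 47.01 + (+0.001596)·(-95) + (-0.007368)·(210) = 47.01 -0.152 -1.547 = 45.311 ft.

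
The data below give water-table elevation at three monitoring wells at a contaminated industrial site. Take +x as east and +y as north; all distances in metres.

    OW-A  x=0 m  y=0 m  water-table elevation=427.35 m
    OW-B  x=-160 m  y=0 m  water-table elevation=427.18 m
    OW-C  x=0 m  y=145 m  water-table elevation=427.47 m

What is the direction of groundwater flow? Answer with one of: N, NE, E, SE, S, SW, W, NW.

∂h/∂x = (427.18 − 427.35) / (-160 − 0) = +0.001063
∂h/∂y = (427.47 − 427.35) / (145 − 0) = +0.0008276
Flow = −∇h = (-0.001063 east, -0.0008276 north), which points southwest.

SW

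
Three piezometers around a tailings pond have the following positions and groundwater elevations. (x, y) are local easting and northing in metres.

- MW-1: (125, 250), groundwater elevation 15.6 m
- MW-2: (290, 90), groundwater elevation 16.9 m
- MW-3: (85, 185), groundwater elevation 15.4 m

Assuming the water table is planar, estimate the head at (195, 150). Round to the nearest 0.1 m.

16.2 m

With h = a·x + b·y + c and MW-1 as origin, the differences give:
  165·a + (-160)·b = +1.3
  (-40)·a + (-65)·b = -0.2
Eliminate b (×(-65) and ×(-160), subtract): -17125·a = -116.50 → a = ∂h/∂x = +0.006803
Back-substitute: b = ∂h/∂y = -0.001109.
h(195, 150) = 15.6 + (+0.006803)·(70) + (-0.001109)·(-100) = 15.6 +0.476 +0.111 = 16.187 m.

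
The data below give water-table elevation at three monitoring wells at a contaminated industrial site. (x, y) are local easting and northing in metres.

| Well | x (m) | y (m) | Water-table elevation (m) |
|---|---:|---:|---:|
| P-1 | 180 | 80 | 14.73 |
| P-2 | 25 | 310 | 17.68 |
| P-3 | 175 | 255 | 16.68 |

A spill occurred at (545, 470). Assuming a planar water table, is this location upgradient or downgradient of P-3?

upgradient

Differences from P-1: to P-2 (Δx, Δy, Δh) = (-155, 230, +2.95); to P-3 = (-5, 175, +1.95).
Determinant of the coordinate differences = (-155)·175 − (-5)·230 = -25975.
∂h/∂x = [(+2.95)·175 − (+1.95)·230] / -25975 = -0.002608
∂h/∂y = [(-155)·(+1.95) − (-5)·(+2.95)] / -25975 = +0.01107
Head at (545, 470) = 14.73 + (-0.002608)·(365) + (+0.01107)·(390) = 18.09 m.
That is higher than the 16.68 m at P-3, so the point is upgradient.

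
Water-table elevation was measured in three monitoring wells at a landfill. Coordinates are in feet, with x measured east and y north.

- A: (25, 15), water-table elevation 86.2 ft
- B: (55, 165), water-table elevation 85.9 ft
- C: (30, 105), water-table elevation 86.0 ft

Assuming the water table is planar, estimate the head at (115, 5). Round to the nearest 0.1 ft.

Differences from A: to B (Δx, Δy, Δh) = (30, 150, -0.3); to C = (5, 90, -0.2).
Determinant of the coordinate differences = 30·90 − 5·150 = 1950.
∂h/∂x = [(-0.3)·90 − (-0.2)·150] / 1950 = +0.001538
∂h/∂y = [30·(-0.2) − 5·(-0.3)] / 1950 = -0.002308
h(115, 5) = 86.2 + (+0.001538)·(90) + (-0.002308)·(-10) = 86.2 +0.138 +0.023 = 86.362 ft.

86.4 ft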